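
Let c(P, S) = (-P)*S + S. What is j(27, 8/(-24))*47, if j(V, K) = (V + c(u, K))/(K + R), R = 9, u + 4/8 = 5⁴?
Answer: 66223/52 ≈ 1273.5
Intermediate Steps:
u = 1249/2 (u = -½ + 5⁴ = -½ + 625 = 1249/2 ≈ 624.50)
c(P, S) = S - P*S (c(P, S) = -P*S + S = S - P*S)
j(V, K) = (V - 1247*K/2)/(9 + K) (j(V, K) = (V + K*(1 - 1*1249/2))/(K + 9) = (V + K*(1 - 1249/2))/(9 + K) = (V + K*(-1247/2))/(9 + K) = (V - 1247*K/2)/(9 + K))
j(27, 8/(-24))*47 = ((27 - 4988/(-24))/(9 + 8/(-24)))*47 = ((27 - 4988*(-1)/24)/(9 + 8*(-1/24)))*47 = ((27 - 1247/2*(-⅓))/(9 - ⅓))*47 = ((27 + 1247/6)/(26/3))*47 = ((3/26)*(1409/6))*47 = (1409/52)*47 = 66223/52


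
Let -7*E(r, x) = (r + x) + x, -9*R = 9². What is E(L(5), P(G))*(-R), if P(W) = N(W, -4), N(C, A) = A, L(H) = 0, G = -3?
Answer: 72/7 ≈ 10.286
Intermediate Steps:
P(W) = -4
R = -9 (R = -⅑*9² = -⅑*81 = -9)
E(r, x) = -2*x/7 - r/7 (E(r, x) = -((r + x) + x)/7 = -(r + 2*x)/7 = -2*x/7 - r/7)
E(L(5), P(G))*(-R) = (-2/7*(-4) - ⅐*0)*(-1*(-9)) = (8/7 + 0)*9 = (8/7)*9 = 72/7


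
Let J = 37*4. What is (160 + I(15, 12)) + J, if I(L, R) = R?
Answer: 320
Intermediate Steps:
J = 148
(160 + I(15, 12)) + J = (160 + 12) + 148 = 172 + 148 = 320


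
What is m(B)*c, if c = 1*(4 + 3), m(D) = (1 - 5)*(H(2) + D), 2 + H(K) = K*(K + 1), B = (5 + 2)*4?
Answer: -896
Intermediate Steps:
B = 28 (B = 7*4 = 28)
H(K) = -2 + K*(1 + K) (H(K) = -2 + K*(K + 1) = -2 + K*(1 + K))
m(D) = -16 - 4*D (m(D) = (1 - 5)*((-2 + 2 + 2**2) + D) = -4*((-2 + 2 + 4) + D) = -4*(4 + D) = -16 - 4*D)
c = 7 (c = 1*7 = 7)
m(B)*c = (-16 - 4*28)*7 = (-16 - 112)*7 = -128*7 = -896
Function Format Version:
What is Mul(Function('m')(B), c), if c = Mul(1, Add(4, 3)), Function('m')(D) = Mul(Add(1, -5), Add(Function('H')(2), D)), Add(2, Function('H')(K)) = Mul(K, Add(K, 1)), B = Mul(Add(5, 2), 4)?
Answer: -896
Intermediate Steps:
B = 28 (B = Mul(7, 4) = 28)
Function('H')(K) = Add(-2, Mul(K, Add(1, K))) (Function('H')(K) = Add(-2, Mul(K, Add(K, 1))) = Add(-2, Mul(K, Add(1, K))))
Function('m')(D) = Add(-16, Mul(-4, D)) (Function('m')(D) = Mul(Add(1, -5), Add(Add(-2, 2, Pow(2, 2)), D)) = Mul(-4, Add(Add(-2, 2, 4), D)) = Mul(-4, Add(4, D)) = Add(-16, Mul(-4, D)))
c = 7 (c = Mul(1, 7) = 7)
Mul(Function('m')(B), c) = Mul(Add(-16, Mul(-4, 28)), 7) = Mul(Add(-16, -112), 7) = Mul(-128, 7) = -896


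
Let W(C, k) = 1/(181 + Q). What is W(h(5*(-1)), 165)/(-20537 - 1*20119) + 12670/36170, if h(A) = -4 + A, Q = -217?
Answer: 1854405089/5293899072 ≈ 0.35029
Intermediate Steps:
W(C, k) = -1/36 (W(C, k) = 1/(181 - 217) = 1/(-36) = -1/36)
W(h(5*(-1)), 165)/(-20537 - 1*20119) + 12670/36170 = -1/(36*(-20537 - 1*20119)) + 12670/36170 = -1/(36*(-20537 - 20119)) + 12670*(1/36170) = -1/36/(-40656) + 1267/3617 = -1/36*(-1/40656) + 1267/3617 = 1/1463616 + 1267/3617 = 1854405089/5293899072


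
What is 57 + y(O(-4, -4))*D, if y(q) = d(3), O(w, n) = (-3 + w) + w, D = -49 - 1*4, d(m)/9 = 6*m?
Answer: -8529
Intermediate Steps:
d(m) = 54*m (d(m) = 9*(6*m) = 54*m)
D = -53 (D = -49 - 4 = -53)
O(w, n) = -3 + 2*w
y(q) = 162 (y(q) = 54*3 = 162)
57 + y(O(-4, -4))*D = 57 + 162*(-53) = 57 - 8586 = -8529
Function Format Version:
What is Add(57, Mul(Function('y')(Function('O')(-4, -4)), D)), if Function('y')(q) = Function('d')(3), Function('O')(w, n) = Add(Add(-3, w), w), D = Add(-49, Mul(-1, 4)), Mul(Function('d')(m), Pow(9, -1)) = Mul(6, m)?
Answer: -8529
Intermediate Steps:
Function('d')(m) = Mul(54, m) (Function('d')(m) = Mul(9, Mul(6, m)) = Mul(54, m))
D = -53 (D = Add(-49, -4) = -53)
Function('O')(w, n) = Add(-3, Mul(2, w))
Function('y')(q) = 162 (Function('y')(q) = Mul(54, 3) = 162)
Add(57, Mul(Function('y')(Function('O')(-4, -4)), D)) = Add(57, Mul(162, -53)) = Add(57, -8586) = -8529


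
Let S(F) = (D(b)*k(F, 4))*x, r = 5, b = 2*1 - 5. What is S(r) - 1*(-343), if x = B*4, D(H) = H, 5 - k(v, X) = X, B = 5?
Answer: 283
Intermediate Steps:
k(v, X) = 5 - X
b = -3 (b = 2 - 5 = -3)
x = 20 (x = 5*4 = 20)
S(F) = -60 (S(F) = -3*(5 - 1*4)*20 = -3*(5 - 4)*20 = -3*1*20 = -3*20 = -60)
S(r) - 1*(-343) = -60 - 1*(-343) = -60 + 343 = 283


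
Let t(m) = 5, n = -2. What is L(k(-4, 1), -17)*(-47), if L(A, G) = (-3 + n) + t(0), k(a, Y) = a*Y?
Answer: 0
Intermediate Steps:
k(a, Y) = Y*a
L(A, G) = 0 (L(A, G) = (-3 - 2) + 5 = -5 + 5 = 0)
L(k(-4, 1), -17)*(-47) = 0*(-47) = 0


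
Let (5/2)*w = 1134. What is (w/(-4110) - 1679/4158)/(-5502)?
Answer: 7322299/78354807300 ≈ 9.3451e-5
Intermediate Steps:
w = 2268/5 (w = (⅖)*1134 = 2268/5 ≈ 453.60)
(w/(-4110) - 1679/4158)/(-5502) = ((2268/5)/(-4110) - 1679/4158)/(-5502) = ((2268/5)*(-1/4110) - 1679*1/4158)*(-1/5502) = (-378/3425 - 1679/4158)*(-1/5502) = -7322299/14241150*(-1/5502) = 7322299/78354807300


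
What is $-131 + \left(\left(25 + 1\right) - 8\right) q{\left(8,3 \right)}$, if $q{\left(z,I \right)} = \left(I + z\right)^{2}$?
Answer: $2047$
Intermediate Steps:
$-131 + \left(\left(25 + 1\right) - 8\right) q{\left(8,3 \right)} = -131 + \left(\left(25 + 1\right) - 8\right) \left(3 + 8\right)^{2} = -131 + \left(26 - 8\right) 11^{2} = -131 + 18 \cdot 121 = -131 + 2178 = 2047$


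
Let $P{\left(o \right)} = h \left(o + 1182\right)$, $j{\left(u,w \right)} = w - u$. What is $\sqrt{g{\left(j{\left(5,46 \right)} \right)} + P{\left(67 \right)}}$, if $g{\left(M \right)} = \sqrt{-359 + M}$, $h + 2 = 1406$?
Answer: $\sqrt{1753596 + i \sqrt{318}} \approx 1324.2 + 0.007 i$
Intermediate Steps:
$h = 1404$ ($h = -2 + 1406 = 1404$)
$P{\left(o \right)} = 1659528 + 1404 o$ ($P{\left(o \right)} = 1404 \left(o + 1182\right) = 1404 \left(1182 + o\right) = 1659528 + 1404 o$)
$\sqrt{g{\left(j{\left(5,46 \right)} \right)} + P{\left(67 \right)}} = \sqrt{\sqrt{-359 + \left(46 - 5\right)} + \left(1659528 + 1404 \cdot 67\right)} = \sqrt{\sqrt{-359 + \left(46 - 5\right)} + \left(1659528 + 94068\right)} = \sqrt{\sqrt{-359 + 41} + 1753596} = \sqrt{\sqrt{-318} + 1753596} = \sqrt{i \sqrt{318} + 1753596} = \sqrt{1753596 + i \sqrt{318}}$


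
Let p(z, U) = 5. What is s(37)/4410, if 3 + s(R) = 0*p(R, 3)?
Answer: -1/1470 ≈ -0.00068027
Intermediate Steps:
s(R) = -3 (s(R) = -3 + 0*5 = -3 + 0 = -3)
s(37)/4410 = -3/4410 = -3*1/4410 = -1/1470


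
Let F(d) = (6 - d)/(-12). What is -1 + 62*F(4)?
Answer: -34/3 ≈ -11.333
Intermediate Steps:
F(d) = -½ + d/12 (F(d) = (6 - d)*(-1/12) = -½ + d/12)
-1 + 62*F(4) = -1 + 62*(-½ + (1/12)*4) = -1 + 62*(-½ + ⅓) = -1 + 62*(-⅙) = -1 - 31/3 = -34/3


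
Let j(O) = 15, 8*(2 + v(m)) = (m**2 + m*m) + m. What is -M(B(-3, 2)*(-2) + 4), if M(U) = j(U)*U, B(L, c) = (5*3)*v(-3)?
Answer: -465/4 ≈ -116.25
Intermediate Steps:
v(m) = -2 + m**2/4 + m/8 (v(m) = -2 + ((m**2 + m*m) + m)/8 = -2 + ((m**2 + m**2) + m)/8 = -2 + (2*m**2 + m)/8 = -2 + (m + 2*m**2)/8 = -2 + (m**2/4 + m/8) = -2 + m**2/4 + m/8)
B(L, c) = -15/8 (B(L, c) = (5*3)*(-2 + (1/4)*(-3)**2 + (1/8)*(-3)) = 15*(-2 + (1/4)*9 - 3/8) = 15*(-2 + 9/4 - 3/8) = 15*(-1/8) = -15/8)
M(U) = 15*U
-M(B(-3, 2)*(-2) + 4) = -15*(-15/8*(-2) + 4) = -15*(15/4 + 4) = -15*31/4 = -1*465/4 = -465/4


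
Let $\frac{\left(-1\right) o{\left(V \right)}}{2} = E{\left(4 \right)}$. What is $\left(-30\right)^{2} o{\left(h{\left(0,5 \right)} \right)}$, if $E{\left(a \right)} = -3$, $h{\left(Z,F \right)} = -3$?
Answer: $5400$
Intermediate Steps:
$o{\left(V \right)} = 6$ ($o{\left(V \right)} = \left(-2\right) \left(-3\right) = 6$)
$\left(-30\right)^{2} o{\left(h{\left(0,5 \right)} \right)} = \left(-30\right)^{2} \cdot 6 = 900 \cdot 6 = 5400$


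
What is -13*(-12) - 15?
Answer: 141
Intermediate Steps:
-13*(-12) - 15 = 156 - 15 = 141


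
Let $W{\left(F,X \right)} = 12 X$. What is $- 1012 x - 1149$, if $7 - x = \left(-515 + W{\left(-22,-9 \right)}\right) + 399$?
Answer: $-234921$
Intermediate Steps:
$x = 231$ ($x = 7 - \left(\left(-515 + 12 \left(-9\right)\right) + 399\right) = 7 - \left(\left(-515 - 108\right) + 399\right) = 7 - \left(-623 + 399\right) = 7 - -224 = 7 + 224 = 231$)
$- 1012 x - 1149 = \left(-1012\right) 231 - 1149 = -233772 - 1149 = -234921$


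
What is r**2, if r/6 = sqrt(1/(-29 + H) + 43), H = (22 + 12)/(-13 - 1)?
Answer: 85077/55 ≈ 1546.9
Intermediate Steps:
H = -17/7 (H = 34/(-14) = 34*(-1/14) = -17/7 ≈ -2.4286)
r = 3*sqrt(519915)/55 (r = 6*sqrt(1/(-29 - 17/7) + 43) = 6*sqrt(1/(-220/7) + 43) = 6*sqrt(-7/220 + 43) = 6*sqrt(9453/220) = 6*(sqrt(519915)/110) = 3*sqrt(519915)/55 ≈ 39.330)
r**2 = (3*sqrt(519915)/55)**2 = 85077/55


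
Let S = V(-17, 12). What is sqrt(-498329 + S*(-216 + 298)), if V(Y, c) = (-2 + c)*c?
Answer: I*sqrt(488489) ≈ 698.92*I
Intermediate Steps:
V(Y, c) = c*(-2 + c)
S = 120 (S = 12*(-2 + 12) = 12*10 = 120)
sqrt(-498329 + S*(-216 + 298)) = sqrt(-498329 + 120*(-216 + 298)) = sqrt(-498329 + 120*82) = sqrt(-498329 + 9840) = sqrt(-488489) = I*sqrt(488489)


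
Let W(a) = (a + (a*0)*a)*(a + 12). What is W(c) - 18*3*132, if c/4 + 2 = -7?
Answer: -6264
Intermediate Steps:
c = -36 (c = -8 + 4*(-7) = -8 - 28 = -36)
W(a) = a*(12 + a) (W(a) = (a + 0*a)*(12 + a) = (a + 0)*(12 + a) = a*(12 + a))
W(c) - 18*3*132 = -36*(12 - 36) - 18*3*132 = -36*(-24) - 54*132 = 864 - 7128 = -6264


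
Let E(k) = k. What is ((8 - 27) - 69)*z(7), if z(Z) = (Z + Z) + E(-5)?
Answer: -792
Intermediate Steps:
z(Z) = -5 + 2*Z (z(Z) = (Z + Z) - 5 = 2*Z - 5 = -5 + 2*Z)
((8 - 27) - 69)*z(7) = ((8 - 27) - 69)*(-5 + 2*7) = (-19 - 69)*(-5 + 14) = -88*9 = -792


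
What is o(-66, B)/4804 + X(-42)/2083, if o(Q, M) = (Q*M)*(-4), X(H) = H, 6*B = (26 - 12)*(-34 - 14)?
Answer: -15447978/2501683 ≈ -6.1750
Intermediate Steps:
B = -112 (B = ((26 - 12)*(-34 - 14))/6 = (14*(-48))/6 = (⅙)*(-672) = -112)
o(Q, M) = -4*M*Q (o(Q, M) = (M*Q)*(-4) = -4*M*Q)
o(-66, B)/4804 + X(-42)/2083 = -4*(-112)*(-66)/4804 - 42/2083 = -29568*1/4804 - 42*1/2083 = -7392/1201 - 42/2083 = -15447978/2501683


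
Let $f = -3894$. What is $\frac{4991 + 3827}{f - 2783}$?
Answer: $- \frac{8818}{6677} \approx -1.3207$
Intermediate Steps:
$\frac{4991 + 3827}{f - 2783} = \frac{4991 + 3827}{-3894 - 2783} = \frac{8818}{-6677} = 8818 \left(- \frac{1}{6677}\right) = - \frac{8818}{6677}$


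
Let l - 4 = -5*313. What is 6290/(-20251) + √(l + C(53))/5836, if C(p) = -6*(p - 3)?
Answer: -6290/20251 + I*√1861/5836 ≈ -0.3106 + 0.0073919*I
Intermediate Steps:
l = -1561 (l = 4 - 5*313 = 4 - 1565 = -1561)
C(p) = 18 - 6*p (C(p) = -6*(-3 + p) = 18 - 6*p)
6290/(-20251) + √(l + C(53))/5836 = 6290/(-20251) + √(-1561 + (18 - 6*53))/5836 = 6290*(-1/20251) + √(-1561 + (18 - 318))*(1/5836) = -6290/20251 + √(-1561 - 300)*(1/5836) = -6290/20251 + √(-1861)*(1/5836) = -6290/20251 + (I*√1861)*(1/5836) = -6290/20251 + I*√1861/5836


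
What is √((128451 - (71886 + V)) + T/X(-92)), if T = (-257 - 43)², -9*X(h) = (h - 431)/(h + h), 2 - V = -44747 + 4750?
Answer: I*√73416638586/523 ≈ 518.08*I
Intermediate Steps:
V = 39999 (V = 2 - (-44747 + 4750) = 2 - 1*(-39997) = 2 + 39997 = 39999)
X(h) = -(-431 + h)/(18*h) (X(h) = -(h - 431)/(9*(h + h)) = -(-431 + h)/(9*(2*h)) = -(-431 + h)*1/(2*h)/9 = -(-431 + h)/(18*h))
T = 90000 (T = (-300)² = 90000)
√((128451 - (71886 + V)) + T/X(-92)) = √((128451 - (71886 + 39999)) + 90000/(((1/18)*(431 - 1*(-92))/(-92)))) = √((128451 - 1*111885) + 90000/(((1/18)*(-1/92)*(431 + 92)))) = √((128451 - 111885) + 90000/(((1/18)*(-1/92)*523))) = √(16566 + 90000/(-523/1656)) = √(16566 + 90000*(-1656/523)) = √(16566 - 149040000/523) = √(-140375982/523) = I*√73416638586/523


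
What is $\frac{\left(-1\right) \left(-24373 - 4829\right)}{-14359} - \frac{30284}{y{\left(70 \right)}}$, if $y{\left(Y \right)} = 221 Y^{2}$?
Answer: $- \frac{8014423439}{3887340275} \approx -2.0617$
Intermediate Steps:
$\frac{\left(-1\right) \left(-24373 - 4829\right)}{-14359} - \frac{30284}{y{\left(70 \right)}} = \frac{\left(-1\right) \left(-24373 - 4829\right)}{-14359} - \frac{30284}{221 \cdot 70^{2}} = - (-24373 - 4829) \left(- \frac{1}{14359}\right) - \frac{30284}{221 \cdot 4900} = \left(-1\right) \left(-29202\right) \left(- \frac{1}{14359}\right) - \frac{30284}{1082900} = 29202 \left(- \frac{1}{14359}\right) - \frac{7571}{270725} = - \frac{29202}{14359} - \frac{7571}{270725} = - \frac{8014423439}{3887340275}$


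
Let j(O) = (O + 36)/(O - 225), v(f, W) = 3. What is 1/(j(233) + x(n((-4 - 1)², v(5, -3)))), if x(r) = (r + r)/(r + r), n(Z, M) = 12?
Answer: 8/277 ≈ 0.028881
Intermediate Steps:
j(O) = (36 + O)/(-225 + O)
x(r) = 1 (x(r) = (2*r)/((2*r)) = (2*r)*(1/(2*r)) = 1)
1/(j(233) + x(n((-4 - 1)², v(5, -3)))) = 1/((36 + 233)/(-225 + 233) + 1) = 1/(269/8 + 1) = 1/(277/8) = 8/277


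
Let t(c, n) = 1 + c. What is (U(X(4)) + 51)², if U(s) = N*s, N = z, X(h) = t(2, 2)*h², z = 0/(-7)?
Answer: 2601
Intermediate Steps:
z = 0 (z = 0*(-⅐) = 0)
X(h) = 3*h² (X(h) = (1 + 2)*h² = 3*h²)
N = 0
U(s) = 0 (U(s) = 0*s = 0)
(U(X(4)) + 51)² = (0 + 51)² = 51² = 2601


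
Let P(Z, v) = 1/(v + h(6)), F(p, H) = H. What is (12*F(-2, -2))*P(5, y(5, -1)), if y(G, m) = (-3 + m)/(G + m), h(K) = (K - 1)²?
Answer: -1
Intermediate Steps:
h(K) = (-1 + K)²
y(G, m) = (-3 + m)/(G + m)
P(Z, v) = 1/(25 + v) (P(Z, v) = 1/(v + (-1 + 6)²) = 1/(v + 5²) = 1/(v + 25) = 1/(25 + v))
(12*F(-2, -2))*P(5, y(5, -1)) = (12*(-2))/(25 + (-3 - 1)/(5 - 1)) = -24/(25 - 4/4) = -24/(25 + (¼)*(-4)) = -24/(25 - 1) = -24/24 = -24*1/24 = -1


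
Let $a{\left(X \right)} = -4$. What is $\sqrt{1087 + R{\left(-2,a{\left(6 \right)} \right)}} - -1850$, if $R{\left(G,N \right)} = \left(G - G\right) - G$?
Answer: $1883$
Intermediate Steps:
$R{\left(G,N \right)} = - G$ ($R{\left(G,N \right)} = 0 - G = - G$)
$\sqrt{1087 + R{\left(-2,a{\left(6 \right)} \right)}} - -1850 = \sqrt{1087 - -2} - -1850 = \sqrt{1087 + 2} + 1850 = \sqrt{1089} + 1850 = 33 + 1850 = 1883$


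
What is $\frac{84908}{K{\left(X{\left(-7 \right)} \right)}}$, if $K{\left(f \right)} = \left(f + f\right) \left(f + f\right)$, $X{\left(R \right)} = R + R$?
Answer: $\frac{21227}{196} \approx 108.3$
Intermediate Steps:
$X{\left(R \right)} = 2 R$
$K{\left(f \right)} = 4 f^{2}$ ($K{\left(f \right)} = 2 f 2 f = 4 f^{2}$)
$\frac{84908}{K{\left(X{\left(-7 \right)} \right)}} = \frac{84908}{4 \left(2 \left(-7\right)\right)^{2}} = \frac{84908}{4 \left(-14\right)^{2}} = \frac{84908}{4 \cdot 196} = \frac{84908}{784} = 84908 \cdot \frac{1}{784} = \frac{21227}{196}$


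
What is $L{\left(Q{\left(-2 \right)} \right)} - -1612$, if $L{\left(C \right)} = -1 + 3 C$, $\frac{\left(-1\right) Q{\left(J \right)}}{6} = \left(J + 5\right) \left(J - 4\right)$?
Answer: $1935$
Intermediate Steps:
$Q{\left(J \right)} = - 6 \left(-4 + J\right) \left(5 + J\right)$ ($Q{\left(J \right)} = - 6 \left(J + 5\right) \left(J - 4\right) = - 6 \left(5 + J\right) \left(-4 + J\right) = - 6 \left(-4 + J\right) \left(5 + J\right)$)
$L{\left(Q{\left(-2 \right)} \right)} - -1612 = \left(-1 + 3 \left(120 - -12 - 6 \left(-2\right)^{2}\right)\right) - -1612 = \left(-1 + 3 \left(120 + 12 - 24\right)\right) + 1612 = \left(-1 + 3 \cdot 108\right) + 1612 = \left(-1 + 324\right) + 1612 = 323 + 1612 = 1935$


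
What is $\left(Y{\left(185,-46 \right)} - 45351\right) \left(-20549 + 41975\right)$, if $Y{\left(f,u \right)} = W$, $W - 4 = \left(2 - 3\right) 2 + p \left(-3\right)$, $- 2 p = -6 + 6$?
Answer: $-971647674$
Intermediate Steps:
$p = 0$ ($p = - \frac{-6 + 6}{2} = \left(- \frac{1}{2}\right) 0 = 0$)
$W = 2$ ($W = 4 + \left(\left(2 - 3\right) 2 + 0 \left(-3\right)\right) = 4 + \left(\left(-1\right) 2 + 0\right) = 4 + \left(-2 + 0\right) = 4 - 2 = 2$)
$Y{\left(f,u \right)} = 2$
$\left(Y{\left(185,-46 \right)} - 45351\right) \left(-20549 + 41975\right) = \left(2 - 45351\right) \left(-20549 + 41975\right) = \left(-45349\right) 21426 = -971647674$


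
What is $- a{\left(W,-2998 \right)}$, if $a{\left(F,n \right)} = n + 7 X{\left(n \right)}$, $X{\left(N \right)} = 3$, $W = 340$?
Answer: $2977$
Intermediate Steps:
$a{\left(F,n \right)} = 21 + n$ ($a{\left(F,n \right)} = n + 7 \cdot 3 = n + 21 = 21 + n$)
$- a{\left(W,-2998 \right)} = - (21 - 2998) = \left(-1\right) \left(-2977\right) = 2977$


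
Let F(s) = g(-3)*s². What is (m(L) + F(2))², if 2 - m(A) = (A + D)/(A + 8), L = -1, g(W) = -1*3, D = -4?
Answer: 4225/49 ≈ 86.224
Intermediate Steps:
g(W) = -3
m(A) = 2 - (-4 + A)/(8 + A) (m(A) = 2 - (A - 4)/(A + 8) = 2 - (-4 + A)/(8 + A))
F(s) = -3*s²
(m(L) + F(2))² = ((20 - 1)/(8 - 1) - 3*2²)² = (19/7 - 3*4)² = ((⅐)*19 - 12)² = (19/7 - 12)² = (-65/7)² = 4225/49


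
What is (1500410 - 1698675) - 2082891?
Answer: -2281156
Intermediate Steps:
(1500410 - 1698675) - 2082891 = -198265 - 2082891 = -2281156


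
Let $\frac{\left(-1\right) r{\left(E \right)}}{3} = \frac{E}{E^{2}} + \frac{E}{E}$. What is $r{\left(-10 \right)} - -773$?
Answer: $\frac{7703}{10} \approx 770.3$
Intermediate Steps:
$r{\left(E \right)} = -3 - \frac{3}{E}$ ($r{\left(E \right)} = - 3 \left(\frac{E}{E^{2}} + \frac{E}{E}\right) = - 3 \left(\frac{E}{E^{2}} + 1\right) = - 3 \left(\frac{1}{E} + 1\right) = - 3 \left(1 + \frac{1}{E}\right) = -3 - \frac{3}{E}$)
$r{\left(-10 \right)} - -773 = \left(-3 - \frac{3}{-10}\right) - -773 = \left(-3 - - \frac{3}{10}\right) + 773 = \left(-3 + \frac{3}{10}\right) + 773 = - \frac{27}{10} + 773 = \frac{7703}{10}$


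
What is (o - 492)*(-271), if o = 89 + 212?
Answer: 51761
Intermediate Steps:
o = 301
(o - 492)*(-271) = (301 - 492)*(-271) = -191*(-271) = 51761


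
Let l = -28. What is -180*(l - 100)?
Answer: 23040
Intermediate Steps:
-180*(l - 100) = -180*(-28 - 100) = -180*(-128) = 23040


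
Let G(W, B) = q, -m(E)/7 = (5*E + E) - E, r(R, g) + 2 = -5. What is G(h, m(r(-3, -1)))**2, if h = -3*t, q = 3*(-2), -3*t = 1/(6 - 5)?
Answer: 36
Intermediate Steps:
t = -1/3 (t = -1/(3*(6 - 5)) = -1/3/1 = -1/3*1 = -1/3 ≈ -0.33333)
r(R, g) = -7 (r(R, g) = -2 - 5 = -7)
m(E) = -35*E (m(E) = -7*((5*E + E) - E) = -7*(6*E - E) = -35*E)
q = -6
h = 1 (h = -3*(-1/3) = 1)
G(W, B) = -6
G(h, m(r(-3, -1)))**2 = (-6)**2 = 36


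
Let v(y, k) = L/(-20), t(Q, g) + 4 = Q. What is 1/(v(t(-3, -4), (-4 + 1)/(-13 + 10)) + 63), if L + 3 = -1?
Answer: 5/316 ≈ 0.015823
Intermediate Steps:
t(Q, g) = -4 + Q
L = -4 (L = -3 - 1 = -4)
v(y, k) = ⅕ (v(y, k) = -4/(-20) = -4*(-1/20) = ⅕)
1/(v(t(-3, -4), (-4 + 1)/(-13 + 10)) + 63) = 1/(⅕ + 63) = 1/(316/5) = 5/316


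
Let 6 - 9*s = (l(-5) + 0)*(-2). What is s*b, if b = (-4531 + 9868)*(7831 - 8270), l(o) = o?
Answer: 1041308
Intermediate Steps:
b = -2342943 (b = 5337*(-439) = -2342943)
s = -4/9 (s = ⅔ - (-5 + 0)*(-2)/9 = ⅔ - (-5)*(-2)/9 = ⅔ - ⅑*10 = ⅔ - 10/9 = -4/9 ≈ -0.44444)
s*b = -4/9*(-2342943) = 1041308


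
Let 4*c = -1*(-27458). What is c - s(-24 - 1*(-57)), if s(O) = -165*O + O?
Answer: 24553/2 ≈ 12277.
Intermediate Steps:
s(O) = -164*O
c = 13729/2 (c = (-1*(-27458))/4 = (¼)*27458 = 13729/2 ≈ 6864.5)
c - s(-24 - 1*(-57)) = 13729/2 - (-164)*(-24 - 1*(-57)) = 13729/2 - (-164)*(-24 + 57) = 13729/2 - (-164)*33 = 13729/2 - 1*(-5412) = 13729/2 + 5412 = 24553/2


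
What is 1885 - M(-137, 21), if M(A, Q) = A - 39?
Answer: 2061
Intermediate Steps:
M(A, Q) = -39 + A
1885 - M(-137, 21) = 1885 - (-39 - 137) = 1885 - 1*(-176) = 1885 + 176 = 2061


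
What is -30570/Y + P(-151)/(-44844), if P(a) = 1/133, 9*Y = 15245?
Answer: -328188933601/18185004348 ≈ -18.047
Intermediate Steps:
Y = 15245/9 (Y = (⅑)*15245 = 15245/9 ≈ 1693.9)
P(a) = 1/133
-30570/Y + P(-151)/(-44844) = -30570/15245/9 + (1/133)/(-44844) = -30570*9/15245 + (1/133)*(-1/44844) = -55026/3049 - 1/5964252 = -328188933601/18185004348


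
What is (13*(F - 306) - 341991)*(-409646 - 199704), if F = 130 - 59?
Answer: 210253780100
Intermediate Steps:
F = 71
(13*(F - 306) - 341991)*(-409646 - 199704) = (13*(71 - 306) - 341991)*(-409646 - 199704) = (13*(-235) - 341991)*(-609350) = (-3055 - 341991)*(-609350) = -345046*(-609350) = 210253780100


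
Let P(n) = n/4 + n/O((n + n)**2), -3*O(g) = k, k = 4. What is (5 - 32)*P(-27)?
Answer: -729/2 ≈ -364.50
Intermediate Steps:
O(g) = -4/3 (O(g) = -1/3*4 = -4/3)
P(n) = -n/2 (P(n) = n/4 + n/(-4/3) = n*(1/4) + n*(-3/4) = n/4 - 3*n/4 = -n/2)
(5 - 32)*P(-27) = (5 - 32)*(-1/2*(-27)) = -27*27/2 = -729/2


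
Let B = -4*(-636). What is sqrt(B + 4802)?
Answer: sqrt(7346) ≈ 85.709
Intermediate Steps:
B = 2544
sqrt(B + 4802) = sqrt(2544 + 4802) = sqrt(7346)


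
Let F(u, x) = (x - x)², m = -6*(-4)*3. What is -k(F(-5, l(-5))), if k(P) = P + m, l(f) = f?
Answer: -72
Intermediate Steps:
m = 72 (m = 24*3 = 72)
F(u, x) = 0 (F(u, x) = 0² = 0)
k(P) = 72 + P (k(P) = P + 72 = 72 + P)
-k(F(-5, l(-5))) = -(72 + 0) = -1*72 = -72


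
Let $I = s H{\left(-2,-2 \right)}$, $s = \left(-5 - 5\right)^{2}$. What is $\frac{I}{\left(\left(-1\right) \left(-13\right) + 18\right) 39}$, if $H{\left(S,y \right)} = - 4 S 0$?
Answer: $0$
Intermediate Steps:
$H{\left(S,y \right)} = 0$
$s = 100$ ($s = \left(-10\right)^{2} = 100$)
$I = 0$ ($I = 100 \cdot 0 = 0$)
$\frac{I}{\left(\left(-1\right) \left(-13\right) + 18\right) 39} = \frac{0}{\left(\left(-1\right) \left(-13\right) + 18\right) 39} = \frac{0}{\left(13 + 18\right) 39} = \frac{0}{31 \cdot 39} = \frac{0}{1209} = 0 \cdot \frac{1}{1209} = 0$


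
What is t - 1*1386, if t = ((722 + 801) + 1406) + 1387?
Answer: 2930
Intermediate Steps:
t = 4316 (t = (1523 + 1406) + 1387 = 2929 + 1387 = 4316)
t - 1*1386 = 4316 - 1*1386 = 4316 - 1386 = 2930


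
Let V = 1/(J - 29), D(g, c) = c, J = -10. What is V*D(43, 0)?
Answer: 0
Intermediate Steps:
V = -1/39 (V = 1/(-10 - 29) = 1/(-39) = -1/39 ≈ -0.025641)
V*D(43, 0) = -1/39*0 = 0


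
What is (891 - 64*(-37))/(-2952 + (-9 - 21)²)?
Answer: -3259/2052 ≈ -1.5882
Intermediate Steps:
(891 - 64*(-37))/(-2952 + (-9 - 21)²) = (891 + 2368)/(-2952 + (-30)²) = 3259/(-2952 + 900) = 3259/(-2052) = 3259*(-1/2052) = -3259/2052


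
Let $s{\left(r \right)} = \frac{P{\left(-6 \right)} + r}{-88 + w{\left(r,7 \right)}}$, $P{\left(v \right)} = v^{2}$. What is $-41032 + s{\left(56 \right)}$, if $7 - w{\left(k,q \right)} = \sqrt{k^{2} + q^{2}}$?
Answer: $- \frac{34632871}{844} + \frac{161 \sqrt{65}}{844} \approx -41033.0$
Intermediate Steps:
$w{\left(k,q \right)} = 7 - \sqrt{k^{2} + q^{2}}$
$s{\left(r \right)} = \frac{36 + r}{-81 - \sqrt{49 + r^{2}}}$ ($s{\left(r \right)} = \frac{\left(-6\right)^{2} + r}{-88 - \left(-7 + \sqrt{r^{2} + 7^{2}}\right)} = \frac{36 + r}{-88 - \left(-7 + \sqrt{r^{2} + 49}\right)} = \frac{36 + r}{-88 - \left(-7 + \sqrt{49 + r^{2}}\right)} = \frac{36 + r}{-81 - \sqrt{49 + r^{2}}}$)
$-41032 + s{\left(56 \right)} = -41032 + \frac{-36 - 56}{81 + \sqrt{49 + 56^{2}}} = -41032 + \frac{-36 - 56}{81 + \sqrt{49 + 3136}} = -41032 + \frac{1}{81 + \sqrt{3185}} \left(-92\right) = -41032 + \frac{1}{81 + 7 \sqrt{65}} \left(-92\right) = -41032 - \frac{92}{81 + 7 \sqrt{65}}$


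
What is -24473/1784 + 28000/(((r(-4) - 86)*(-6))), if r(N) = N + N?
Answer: 9037307/251544 ≈ 35.927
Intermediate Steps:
r(N) = 2*N
-24473/1784 + 28000/(((r(-4) - 86)*(-6))) = -24473/1784 + 28000/(((2*(-4) - 86)*(-6))) = -24473*1/1784 + 28000/(((-8 - 86)*(-6))) = -24473/1784 + 28000/((-94*(-6))) = -24473/1784 + 28000/564 = -24473/1784 + 28000*(1/564) = -24473/1784 + 7000/141 = 9037307/251544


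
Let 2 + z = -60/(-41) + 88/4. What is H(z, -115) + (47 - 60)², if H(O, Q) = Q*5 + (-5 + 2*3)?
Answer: -405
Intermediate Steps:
z = 880/41 (z = -2 + (-60/(-41) + 88/4) = -2 + (-60*(-1/41) + 88*(¼)) = -2 + (60/41 + 22) = -2 + 962/41 = 880/41 ≈ 21.463)
H(O, Q) = 1 + 5*Q (H(O, Q) = 5*Q + (-5 + 6) = 5*Q + 1 = 1 + 5*Q)
H(z, -115) + (47 - 60)² = (1 + 5*(-115)) + (47 - 60)² = (1 - 575) + (-13)² = -574 + 169 = -405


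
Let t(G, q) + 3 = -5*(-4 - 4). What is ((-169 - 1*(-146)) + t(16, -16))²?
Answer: 196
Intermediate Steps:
t(G, q) = 37 (t(G, q) = -3 - 5*(-4 - 4) = -3 - 5*(-8) = -3 + 40 = 37)
((-169 - 1*(-146)) + t(16, -16))² = ((-169 - 1*(-146)) + 37)² = ((-169 + 146) + 37)² = (-23 + 37)² = 14² = 196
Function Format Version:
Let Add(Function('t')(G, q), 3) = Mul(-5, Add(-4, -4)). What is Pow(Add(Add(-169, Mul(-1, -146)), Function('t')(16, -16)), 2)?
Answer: 196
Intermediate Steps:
Function('t')(G, q) = 37 (Function('t')(G, q) = Add(-3, Mul(-5, Add(-4, -4))) = Add(-3, Mul(-5, -8)) = Add(-3, 40) = 37)
Pow(Add(Add(-169, Mul(-1, -146)), Function('t')(16, -16)), 2) = Pow(Add(Add(-169, Mul(-1, -146)), 37), 2) = Pow(Add(Add(-169, 146), 37), 2) = Pow(Add(-23, 37), 2) = Pow(14, 2) = 196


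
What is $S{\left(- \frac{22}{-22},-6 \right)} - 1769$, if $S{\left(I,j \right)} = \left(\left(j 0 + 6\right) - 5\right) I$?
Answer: $-1768$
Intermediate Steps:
$S{\left(I,j \right)} = I$ ($S{\left(I,j \right)} = \left(\left(0 + 6\right) - 5\right) I = \left(6 - 5\right) I = 1 I = I$)
$S{\left(- \frac{22}{-22},-6 \right)} - 1769 = - \frac{22}{-22} - 1769 = \left(-22\right) \left(- \frac{1}{22}\right) - 1769 = 1 - 1769 = -1768$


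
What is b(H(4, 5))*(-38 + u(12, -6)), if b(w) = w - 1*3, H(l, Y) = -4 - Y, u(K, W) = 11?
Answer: 324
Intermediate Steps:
b(w) = -3 + w (b(w) = w - 3 = -3 + w)
b(H(4, 5))*(-38 + u(12, -6)) = (-3 + (-4 - 1*5))*(-38 + 11) = (-3 + (-4 - 5))*(-27) = (-3 - 9)*(-27) = -12*(-27) = 324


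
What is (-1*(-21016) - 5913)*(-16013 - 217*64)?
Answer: -451594803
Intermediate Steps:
(-1*(-21016) - 5913)*(-16013 - 217*64) = (21016 - 5913)*(-16013 - 13888) = 15103*(-29901) = -451594803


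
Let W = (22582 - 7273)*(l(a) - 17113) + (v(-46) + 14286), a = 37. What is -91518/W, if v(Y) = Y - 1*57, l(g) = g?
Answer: 91518/261402301 ≈ 0.00035010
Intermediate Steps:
v(Y) = -57 + Y (v(Y) = Y - 57 = -57 + Y)
W = -261402301 (W = (22582 - 7273)*(37 - 17113) + ((-57 - 46) + 14286) = 15309*(-17076) + (-103 + 14286) = -261416484 + 14183 = -261402301)
-91518/W = -91518/(-261402301) = -91518*(-1/261402301) = 91518/261402301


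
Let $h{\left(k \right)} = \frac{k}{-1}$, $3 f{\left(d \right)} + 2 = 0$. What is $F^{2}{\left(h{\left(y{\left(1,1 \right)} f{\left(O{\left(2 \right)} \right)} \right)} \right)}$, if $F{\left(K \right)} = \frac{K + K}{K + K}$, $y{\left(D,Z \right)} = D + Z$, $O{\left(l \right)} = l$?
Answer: $1$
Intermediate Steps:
$f{\left(d \right)} = - \frac{2}{3}$ ($f{\left(d \right)} = - \frac{2}{3} + \frac{1}{3} \cdot 0 = - \frac{2}{3} + 0 = - \frac{2}{3}$)
$h{\left(k \right)} = - k$ ($h{\left(k \right)} = k \left(-1\right) = - k$)
$F{\left(K \right)} = 1$ ($F{\left(K \right)} = \frac{2 K}{2 K} = 2 K \frac{1}{2 K} = 1$)
$F^{2}{\left(h{\left(y{\left(1,1 \right)} f{\left(O{\left(2 \right)} \right)} \right)} \right)} = 1^{2} = 1$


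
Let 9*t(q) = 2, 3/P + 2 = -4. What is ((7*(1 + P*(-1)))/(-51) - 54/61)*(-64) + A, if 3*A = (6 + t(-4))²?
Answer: 20849120/251991 ≈ 82.738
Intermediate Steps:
P = -½ (P = 3/(-2 - 4) = 3/(-6) = 3*(-⅙) = -½ ≈ -0.50000)
t(q) = 2/9 (t(q) = (⅑)*2 = 2/9)
A = 3136/243 (A = (6 + 2/9)²/3 = (56/9)²/3 = (⅓)*(3136/81) = 3136/243 ≈ 12.905)
((7*(1 + P*(-1)))/(-51) - 54/61)*(-64) + A = ((7*(1 - ½*(-1)))/(-51) - 54/61)*(-64) + 3136/243 = ((7*(1 + ½))*(-1/51) - 54*1/61)*(-64) + 3136/243 = ((7*(3/2))*(-1/51) - 54/61)*(-64) + 3136/243 = ((21/2)*(-1/51) - 54/61)*(-64) + 3136/243 = (-7/34 - 54/61)*(-64) + 3136/243 = -2263/2074*(-64) + 3136/243 = 72416/1037 + 3136/243 = 20849120/251991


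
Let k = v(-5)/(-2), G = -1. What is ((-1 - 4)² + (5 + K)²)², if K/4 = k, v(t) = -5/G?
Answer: 2500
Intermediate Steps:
v(t) = 5 (v(t) = -5/(-1) = -5*(-1) = 5)
k = -5/2 (k = 5/(-2) = 5*(-½) = -5/2 ≈ -2.5000)
K = -10 (K = 4*(-5/2) = -10)
((-1 - 4)² + (5 + K)²)² = ((-1 - 4)² + (5 - 10)²)² = ((-5)² + (-5)²)² = (25 + 25)² = 50² = 2500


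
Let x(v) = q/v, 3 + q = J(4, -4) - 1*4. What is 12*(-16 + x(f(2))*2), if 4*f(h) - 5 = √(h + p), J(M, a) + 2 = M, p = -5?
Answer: 96*(-2*√3 + 15*I)/(√3 - 5*I) ≈ -277.71 + 29.692*I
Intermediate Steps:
J(M, a) = -2 + M
f(h) = 5/4 + √(-5 + h)/4 (f(h) = 5/4 + √(h - 5)/4 = 5/4 + √(-5 + h)/4)
q = -5 (q = -3 + ((-2 + 4) - 1*4) = -3 + (2 - 4) = -3 - 2 = -5)
x(v) = -5/v
12*(-16 + x(f(2))*2) = 12*(-16 - 5/(5/4 + √(-5 + 2)/4)*2) = 12*(-16 - 5/(5/4 + √(-3)/4)*2) = 12*(-16 - 5/(5/4 + (I*√3)/4)*2) = 12*(-16 - 5/(5/4 + I*√3/4)*2) = 12*(-16 - 10/(5/4 + I*√3/4)) = -192 - 120/(5/4 + I*√3/4)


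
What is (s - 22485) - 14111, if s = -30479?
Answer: -67075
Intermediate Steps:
(s - 22485) - 14111 = (-30479 - 22485) - 14111 = -52964 - 14111 = -67075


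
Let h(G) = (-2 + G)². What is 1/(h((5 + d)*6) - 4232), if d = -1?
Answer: -1/3748 ≈ -0.00026681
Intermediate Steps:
1/(h((5 + d)*6) - 4232) = 1/((-2 + (5 - 1)*6)² - 4232) = 1/((-2 + 4*6)² - 4232) = 1/((-2 + 24)² - 4232) = 1/(22² - 4232) = 1/(484 - 4232) = 1/(-3748) = -1/3748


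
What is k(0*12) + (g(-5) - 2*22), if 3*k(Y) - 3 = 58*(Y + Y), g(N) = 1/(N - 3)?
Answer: -345/8 ≈ -43.125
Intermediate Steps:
g(N) = 1/(-3 + N)
k(Y) = 1 + 116*Y/3 (k(Y) = 1 + (58*(Y + Y))/3 = 1 + (58*(2*Y))/3 = 1 + (116*Y)/3 = 1 + 116*Y/3)
k(0*12) + (g(-5) - 2*22) = (1 + 116*(0*12)/3) + (1/(-3 - 5) - 2*22) = (1 + (116/3)*0) + (1/(-8) - 44) = (1 + 0) + (-1/8 - 44) = 1 - 353/8 = -345/8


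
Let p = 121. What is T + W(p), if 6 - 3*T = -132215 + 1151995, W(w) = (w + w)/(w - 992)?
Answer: -888223880/2613 ≈ -3.3993e+5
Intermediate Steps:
W(w) = 2*w/(-992 + w) (W(w) = (2*w)/(-992 + w) = 2*w/(-992 + w))
T = -1019774/3 (T = 2 - (-132215 + 1151995)/3 = 2 - ⅓*1019780 = 2 - 1019780/3 = -1019774/3 ≈ -3.3992e+5)
T + W(p) = -1019774/3 + 2*121/(-992 + 121) = -1019774/3 + 2*121/(-871) = -1019774/3 + 2*121*(-1/871) = -1019774/3 - 242/871 = -888223880/2613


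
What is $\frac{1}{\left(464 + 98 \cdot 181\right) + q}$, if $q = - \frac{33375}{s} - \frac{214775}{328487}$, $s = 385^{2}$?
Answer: $\frac{1947599423}{35448492766326} \approx 5.4942 \cdot 10^{-5}$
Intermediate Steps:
$s = 148225$
$q = - \frac{1711931120}{1947599423}$ ($q = - \frac{33375}{148225} - \frac{214775}{328487} = \left(-33375\right) \frac{1}{148225} - \frac{214775}{328487} = - \frac{1335}{5929} - \frac{214775}{328487} = - \frac{1711931120}{1947599423} \approx -0.879$)
$\frac{1}{\left(464 + 98 \cdot 181\right) + q} = \frac{1}{\left(464 + 98 \cdot 181\right) - \frac{1711931120}{1947599423}} = \frac{1}{\left(464 + 17738\right) - \frac{1711931120}{1947599423}} = \frac{1}{18202 - \frac{1711931120}{1947599423}} = \frac{1}{\frac{35448492766326}{1947599423}} = \frac{1947599423}{35448492766326}$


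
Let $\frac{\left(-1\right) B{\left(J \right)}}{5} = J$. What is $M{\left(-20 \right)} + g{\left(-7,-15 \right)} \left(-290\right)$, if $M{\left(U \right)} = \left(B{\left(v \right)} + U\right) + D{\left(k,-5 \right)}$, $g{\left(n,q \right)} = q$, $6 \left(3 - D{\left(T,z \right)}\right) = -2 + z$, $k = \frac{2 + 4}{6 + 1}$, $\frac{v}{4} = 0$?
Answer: $\frac{26005}{6} \approx 4334.2$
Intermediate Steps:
$v = 0$ ($v = 4 \cdot 0 = 0$)
$B{\left(J \right)} = - 5 J$
$k = \frac{6}{7} \approx 0.85714$
$D{\left(T,z \right)} = \frac{10}{3} - \frac{z}{6}$ ($D{\left(T,z \right)} = 3 - \frac{-2 + z}{6} = 3 - \left(- \frac{1}{3} + \frac{z}{6}\right) = \frac{10}{3} - \frac{z}{6}$)
$M{\left(U \right)} = \frac{25}{6} + U$ ($M{\left(U \right)} = \left(\left(-5\right) 0 + U\right) + \left(\frac{10}{3} - - \frac{5}{6}\right) = \left(0 + U\right) + \left(\frac{10}{3} + \frac{5}{6}\right) = U + \frac{25}{6} = \frac{25}{6} + U$)
$M{\left(-20 \right)} + g{\left(-7,-15 \right)} \left(-290\right) = \left(\frac{25}{6} - 20\right) - -4350 = - \frac{95}{6} + 4350 = \frac{26005}{6}$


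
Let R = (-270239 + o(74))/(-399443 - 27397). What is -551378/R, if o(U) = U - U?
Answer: -235350185520/270239 ≈ -8.7090e+5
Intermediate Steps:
o(U) = 0
R = 270239/426840 (R = (-270239 + 0)/(-399443 - 27397) = -270239/(-426840) = -270239*(-1/426840) = 270239/426840 ≈ 0.63312)
-551378/R = -551378/270239/426840 = -551378*426840/270239 = -235350185520/270239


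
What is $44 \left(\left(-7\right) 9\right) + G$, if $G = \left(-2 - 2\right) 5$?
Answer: $-2792$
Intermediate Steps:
$G = -20$ ($G = \left(-4\right) 5 = -20$)
$44 \left(\left(-7\right) 9\right) + G = 44 \left(\left(-7\right) 9\right) - 20 = 44 \left(-63\right) - 20 = -2772 - 20 = -2792$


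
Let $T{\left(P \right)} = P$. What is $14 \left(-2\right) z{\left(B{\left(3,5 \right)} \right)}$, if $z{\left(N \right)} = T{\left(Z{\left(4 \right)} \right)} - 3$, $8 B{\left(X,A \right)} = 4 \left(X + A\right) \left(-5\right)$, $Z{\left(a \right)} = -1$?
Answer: $112$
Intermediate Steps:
$B{\left(X,A \right)} = - \frac{5 A}{2} - \frac{5 X}{2}$ ($B{\left(X,A \right)} = \frac{4 \left(X + A\right) \left(-5\right)}{8} = \frac{4 \left(A + X\right) \left(-5\right)}{8} = \frac{\left(4 A + 4 X\right) \left(-5\right)}{8} = \frac{- 20 A - 20 X}{8} = - \frac{5 A}{2} - \frac{5 X}{2}$)
$z{\left(N \right)} = -4$ ($z{\left(N \right)} = -1 - 3 = -4$)
$14 \left(-2\right) z{\left(B{\left(3,5 \right)} \right)} = 14 \left(-2\right) \left(-4\right) = \left(-28\right) \left(-4\right) = 112$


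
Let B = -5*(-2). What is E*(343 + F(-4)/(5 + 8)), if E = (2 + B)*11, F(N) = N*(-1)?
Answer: 589116/13 ≈ 45317.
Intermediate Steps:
F(N) = -N
B = 10
E = 132 (E = (2 + 10)*11 = 12*11 = 132)
E*(343 + F(-4)/(5 + 8)) = 132*(343 + (-1*(-4))/(5 + 8)) = 132*(343 + 4/13) = 132*(4463/13) = 589116/13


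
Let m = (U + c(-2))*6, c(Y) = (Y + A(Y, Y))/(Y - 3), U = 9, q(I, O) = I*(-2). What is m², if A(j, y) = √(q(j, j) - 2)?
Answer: 79596/25 - 3384*√2/25 ≈ 2992.4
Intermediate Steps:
q(I, O) = -2*I
A(j, y) = √(-2 - 2*j) (A(j, y) = √(-2*j - 2) = √(-2 - 2*j))
c(Y) = (Y + √(-2 - 2*Y))/(-3 + Y) (c(Y) = (Y + √(-2 - 2*Y))/(Y - 3) = (Y + √(-2 - 2*Y))/(-3 + Y))
m = 282/5 - 6*√2/5 (m = (9 + (-2 + √(-2 - 2*(-2)))/(-3 - 2))*6 = (9 + (-2 + √(-2 + 4))/(-5))*6 = (9 - (-2 + √2)/5)*6 = (9 + (⅖ - √2/5))*6 = (47/5 - √2/5)*6 = 282/5 - 6*√2/5 ≈ 54.703)
m² = (282/5 - 6*√2/5)²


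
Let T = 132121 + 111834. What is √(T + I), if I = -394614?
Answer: I*√150659 ≈ 388.15*I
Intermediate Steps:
T = 243955
√(T + I) = √(243955 - 394614) = √(-150659) = I*√150659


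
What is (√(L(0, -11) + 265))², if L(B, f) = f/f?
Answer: 266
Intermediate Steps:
L(B, f) = 1
(√(L(0, -11) + 265))² = (√(1 + 265))² = (√266)² = 266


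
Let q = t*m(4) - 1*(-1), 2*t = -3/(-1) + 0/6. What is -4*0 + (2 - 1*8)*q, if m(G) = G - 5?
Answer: 3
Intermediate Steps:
m(G) = -5 + G
t = 3/2 (t = (-3/(-1) + 0/6)/2 = (-3*(-1) + 0*(⅙))/2 = (3 + 0)/2 = (½)*3 = 3/2 ≈ 1.5000)
q = -½ (q = 3*(-5 + 4)/2 - 1*(-1) = (3/2)*(-1) + 1 = -3/2 + 1 = -½ ≈ -0.50000)
-4*0 + (2 - 1*8)*q = -4*0 + (2 - 1*8)*(-½) = 0 + (2 - 8)*(-½) = 0 - 6*(-½) = 0 + 3 = 3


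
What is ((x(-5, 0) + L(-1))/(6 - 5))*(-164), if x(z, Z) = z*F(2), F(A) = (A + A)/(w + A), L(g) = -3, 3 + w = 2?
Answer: 3772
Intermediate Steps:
w = -1 (w = -3 + 2 = -1)
F(A) = 2*A/(-1 + A) (F(A) = (A + A)/(-1 + A) = (2*A)/(-1 + A) = 2*A/(-1 + A))
x(z, Z) = 4*z (x(z, Z) = z*(2*2/(-1 + 2)) = z*(2*2/1) = z*(2*2*1) = z*4 = 4*z)
((x(-5, 0) + L(-1))/(6 - 5))*(-164) = ((4*(-5) - 3)/(6 - 5))*(-164) = ((-20 - 3)/1)*(-164) = -23*1*(-164) = -23*(-164) = 3772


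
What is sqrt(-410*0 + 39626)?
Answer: sqrt(39626) ≈ 199.06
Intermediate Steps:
sqrt(-410*0 + 39626) = sqrt(0 + 39626) = sqrt(39626)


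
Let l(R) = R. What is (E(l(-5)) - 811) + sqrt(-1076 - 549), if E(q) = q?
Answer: -816 + 5*I*sqrt(65) ≈ -816.0 + 40.311*I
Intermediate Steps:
(E(l(-5)) - 811) + sqrt(-1076 - 549) = (-5 - 811) + sqrt(-1076 - 549) = -816 + sqrt(-1625) = -816 + 5*I*sqrt(65)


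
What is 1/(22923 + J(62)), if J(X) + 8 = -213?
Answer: 1/22702 ≈ 4.4049e-5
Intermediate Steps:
J(X) = -221 (J(X) = -8 - 213 = -221)
1/(22923 + J(62)) = 1/(22923 - 221) = 1/22702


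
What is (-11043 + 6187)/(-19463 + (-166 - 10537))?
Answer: 2428/15083 ≈ 0.16098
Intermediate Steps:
(-11043 + 6187)/(-19463 + (-166 - 10537)) = -4856/(-19463 - 10703) = -4856/(-30166) = -4856*(-1/30166) = 2428/15083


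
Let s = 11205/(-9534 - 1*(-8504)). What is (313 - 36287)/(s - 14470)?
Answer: 7410644/2983061 ≈ 2.4842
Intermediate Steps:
s = -2241/206 (s = 11205/(-9534 + 8504) = 11205/(-1030) = 11205*(-1/1030) = -2241/206 ≈ -10.879)
(313 - 36287)/(s - 14470) = (313 - 36287)/(-2241/206 - 14470) = -35974/(-2983061/206) = -35974*(-206/2983061) = 7410644/2983061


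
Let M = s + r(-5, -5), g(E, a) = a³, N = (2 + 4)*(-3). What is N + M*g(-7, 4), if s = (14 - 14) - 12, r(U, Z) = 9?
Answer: -210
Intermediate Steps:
s = -12 (s = 0 - 12 = -12)
N = -18 (N = 6*(-3) = -18)
M = -3 (M = -12 + 9 = -3)
N + M*g(-7, 4) = -18 - 3*4³ = -18 - 3*64 = -18 - 192 = -210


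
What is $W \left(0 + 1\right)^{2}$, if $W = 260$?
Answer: $260$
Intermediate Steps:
$W \left(0 + 1\right)^{2} = 260 \left(0 + 1\right)^{2} = 260 \cdot 1^{2} = 260 \cdot 1 = 260$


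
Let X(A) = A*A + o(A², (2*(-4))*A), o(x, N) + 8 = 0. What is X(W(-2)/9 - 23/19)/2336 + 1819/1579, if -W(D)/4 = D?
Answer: 123885793507/107856715104 ≈ 1.1486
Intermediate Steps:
W(D) = -4*D
o(x, N) = -8 (o(x, N) = -8 + 0 = -8)
X(A) = -8 + A² (X(A) = A*A - 8 = A² - 8 = -8 + A²)
X(W(-2)/9 - 23/19)/2336 + 1819/1579 = (-8 + (-4*(-2)/9 - 23/19)²)/2336 + 1819/1579 = (-8 + (8*(⅑) - 23*1/19)²)*(1/2336) + 1819*(1/1579) = (-8 + (8/9 - 23/19)²)*(1/2336) + 1819/1579 = (-8 + (-55/171)²)*(1/2336) + 1819/1579 = (-8 + 3025/29241)*(1/2336) + 1819/1579 = -230903/29241*1/2336 + 1819/1579 = -230903/68306976 + 1819/1579 = 123885793507/107856715104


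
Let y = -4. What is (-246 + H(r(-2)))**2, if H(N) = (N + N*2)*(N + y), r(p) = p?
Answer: 44100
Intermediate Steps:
H(N) = 3*N*(-4 + N) (H(N) = (N + N*2)*(N - 4) = (N + 2*N)*(-4 + N) = (3*N)*(-4 + N) = 3*N*(-4 + N))
(-246 + H(r(-2)))**2 = (-246 + 3*(-2)*(-4 - 2))**2 = (-246 + 3*(-2)*(-6))**2 = (-246 + 36)**2 = (-210)**2 = 44100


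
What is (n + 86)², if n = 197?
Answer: 80089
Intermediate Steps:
(n + 86)² = (197 + 86)² = 283² = 80089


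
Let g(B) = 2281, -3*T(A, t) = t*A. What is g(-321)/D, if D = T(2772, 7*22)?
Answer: -2281/142296 ≈ -0.016030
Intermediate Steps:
T(A, t) = -A*t/3 (T(A, t) = -t*A/3 = -A*t/3)
D = -142296 (D = -⅓*2772*7*22 = -⅓*2772*154 = -142296)
g(-321)/D = 2281/(-142296) = 2281*(-1/142296) = -2281/142296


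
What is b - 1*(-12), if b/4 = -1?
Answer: 8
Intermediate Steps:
b = -4 (b = 4*(-1) = -4)
b - 1*(-12) = -4 - 1*(-12) = -4 + 12 = 8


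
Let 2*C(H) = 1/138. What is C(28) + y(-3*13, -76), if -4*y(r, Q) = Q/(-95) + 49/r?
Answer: 176/1495 ≈ 0.11773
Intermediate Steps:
y(r, Q) = -49/(4*r) + Q/380 (y(r, Q) = -(Q/(-95) + 49/r)/4 = -(Q*(-1/95) + 49/r)/4 = -(-Q/95 + 49/r)/4 = -(49/r - Q/95)/4 = -49/(4*r) + Q/380)
C(H) = 1/276 (C(H) = (½)/138 = (½)*(1/138) = 1/276)
C(28) + y(-3*13, -76) = 1/276 + (-4655 - (-228)*13)/(380*((-3*13))) = 1/276 + (1/380)*(-4655 - 76*(-39))/(-39) = 1/276 + (1/380)*(-1/39)*(-4655 + 2964) = 1/276 + (1/380)*(-1/39)*(-1691) = 1/276 + 89/780 = 176/1495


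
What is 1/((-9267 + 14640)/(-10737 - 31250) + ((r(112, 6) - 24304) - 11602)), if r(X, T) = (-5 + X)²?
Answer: -41987/1026881432 ≈ -4.0888e-5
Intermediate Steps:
1/((-9267 + 14640)/(-10737 - 31250) + ((r(112, 6) - 24304) - 11602)) = 1/((-9267 + 14640)/(-10737 - 31250) + (((-5 + 112)² - 24304) - 11602)) = 1/(5373/(-41987) + ((107² - 24304) - 11602)) = 1/(5373*(-1/41987) + ((11449 - 24304) - 11602)) = 1/(-5373/41987 + (-12855 - 11602)) = 1/(-5373/41987 - 24457) = 1/(-1026881432/41987) = -41987/1026881432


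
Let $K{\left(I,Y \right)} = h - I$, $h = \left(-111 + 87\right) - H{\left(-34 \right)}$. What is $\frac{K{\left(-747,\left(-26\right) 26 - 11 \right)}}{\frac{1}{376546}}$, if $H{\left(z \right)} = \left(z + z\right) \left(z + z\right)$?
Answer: $-1468905946$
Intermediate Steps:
$H{\left(z \right)} = 4 z^{2}$ ($H{\left(z \right)} = 2 z 2 z = 4 z^{2}$)
$h = -4648$ ($h = \left(-111 + 87\right) - 4 \left(-34\right)^{2} = -24 - 4 \cdot 1156 = -24 - 4624 = -4648$)
$K{\left(I,Y \right)} = -4648 - I$
$\frac{K{\left(-747,\left(-26\right) 26 - 11 \right)}}{\frac{1}{376546}} = \frac{-4648 - -747}{\frac{1}{376546}} = \left(-4648 + 747\right) \frac{1}{\frac{1}{376546}} = \left(-3901\right) 376546 = -1468905946$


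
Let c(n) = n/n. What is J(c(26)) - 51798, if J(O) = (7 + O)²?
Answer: -51734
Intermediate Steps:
c(n) = 1
J(c(26)) - 51798 = (7 + 1)² - 51798 = 8² - 51798 = 64 - 51798 = -51734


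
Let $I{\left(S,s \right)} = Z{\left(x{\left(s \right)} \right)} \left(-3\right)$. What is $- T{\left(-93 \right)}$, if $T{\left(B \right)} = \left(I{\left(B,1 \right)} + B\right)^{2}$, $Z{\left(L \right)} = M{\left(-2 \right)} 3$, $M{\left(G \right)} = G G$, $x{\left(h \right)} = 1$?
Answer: $-16641$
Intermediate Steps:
$M{\left(G \right)} = G^{2}$
$Z{\left(L \right)} = 12$ ($Z{\left(L \right)} = \left(-2\right)^{2} \cdot 3 = 4 \cdot 3 = 12$)
$I{\left(S,s \right)} = -36$ ($I{\left(S,s \right)} = 12 \left(-3\right) = -36$)
$T{\left(B \right)} = \left(-36 + B\right)^{2}$
$- T{\left(-93 \right)} = - \left(-36 - 93\right)^{2} = - \left(-129\right)^{2} = \left(-1\right) 16641 = -16641$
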